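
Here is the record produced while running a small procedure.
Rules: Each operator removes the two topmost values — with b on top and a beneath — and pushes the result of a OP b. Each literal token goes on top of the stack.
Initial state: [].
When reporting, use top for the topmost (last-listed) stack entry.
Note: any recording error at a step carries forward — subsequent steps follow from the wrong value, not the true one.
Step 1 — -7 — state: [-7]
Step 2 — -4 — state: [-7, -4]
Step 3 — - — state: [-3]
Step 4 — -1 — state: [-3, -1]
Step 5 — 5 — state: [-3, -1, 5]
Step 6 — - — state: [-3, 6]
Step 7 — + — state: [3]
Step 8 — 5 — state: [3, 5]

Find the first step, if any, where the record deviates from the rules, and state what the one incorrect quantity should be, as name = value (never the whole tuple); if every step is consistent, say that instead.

step 6, top = -6

Recomputing the run from the initial state:
step 1: [-7]
step 2: [-7, -4]
step 3: [-3]
step 4: [-3, -1]
step 5: [-3, -1, 5]
step 6: [-3, -6]
step 7: [-9]
step 8: [-9, 5]
The first disagreement with the record is at step 6, where the value should be top = -6.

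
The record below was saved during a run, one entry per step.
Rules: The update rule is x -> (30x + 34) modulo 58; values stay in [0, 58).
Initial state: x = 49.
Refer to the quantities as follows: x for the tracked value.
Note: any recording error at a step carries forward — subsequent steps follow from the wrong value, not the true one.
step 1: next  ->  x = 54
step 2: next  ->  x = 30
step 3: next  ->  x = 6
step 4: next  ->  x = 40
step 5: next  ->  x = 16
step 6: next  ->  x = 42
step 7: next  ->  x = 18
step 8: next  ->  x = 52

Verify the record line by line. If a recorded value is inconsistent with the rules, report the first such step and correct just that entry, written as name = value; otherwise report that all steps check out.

step 6, x = 50

Recomputing the run from the initial state:
step 1: x = 54
step 2: x = 30
step 3: x = 6
step 4: x = 40
step 5: x = 16
step 6: x = 50
step 7: x = 26
step 8: x = 2
The first disagreement with the record is at step 6, where the value should be x = 50.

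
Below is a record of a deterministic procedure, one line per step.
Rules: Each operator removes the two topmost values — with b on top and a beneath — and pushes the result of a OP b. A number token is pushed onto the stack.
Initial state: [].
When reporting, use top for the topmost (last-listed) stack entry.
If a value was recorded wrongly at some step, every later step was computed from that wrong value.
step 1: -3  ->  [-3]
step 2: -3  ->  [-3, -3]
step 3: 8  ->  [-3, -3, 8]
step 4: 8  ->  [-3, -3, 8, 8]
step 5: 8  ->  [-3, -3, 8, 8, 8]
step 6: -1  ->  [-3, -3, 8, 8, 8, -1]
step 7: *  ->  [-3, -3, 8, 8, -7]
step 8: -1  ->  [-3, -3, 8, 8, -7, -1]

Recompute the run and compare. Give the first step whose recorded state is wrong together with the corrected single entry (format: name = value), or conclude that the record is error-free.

Recomputing the run from the initial state:
step 1: [-3]
step 2: [-3, -3]
step 3: [-3, -3, 8]
step 4: [-3, -3, 8, 8]
step 5: [-3, -3, 8, 8, 8]
step 6: [-3, -3, 8, 8, 8, -1]
step 7: [-3, -3, 8, 8, -8]
step 8: [-3, -3, 8, 8, -8, -1]
The first disagreement with the record is at step 7, where the value should be top = -8.

step 7, top = -8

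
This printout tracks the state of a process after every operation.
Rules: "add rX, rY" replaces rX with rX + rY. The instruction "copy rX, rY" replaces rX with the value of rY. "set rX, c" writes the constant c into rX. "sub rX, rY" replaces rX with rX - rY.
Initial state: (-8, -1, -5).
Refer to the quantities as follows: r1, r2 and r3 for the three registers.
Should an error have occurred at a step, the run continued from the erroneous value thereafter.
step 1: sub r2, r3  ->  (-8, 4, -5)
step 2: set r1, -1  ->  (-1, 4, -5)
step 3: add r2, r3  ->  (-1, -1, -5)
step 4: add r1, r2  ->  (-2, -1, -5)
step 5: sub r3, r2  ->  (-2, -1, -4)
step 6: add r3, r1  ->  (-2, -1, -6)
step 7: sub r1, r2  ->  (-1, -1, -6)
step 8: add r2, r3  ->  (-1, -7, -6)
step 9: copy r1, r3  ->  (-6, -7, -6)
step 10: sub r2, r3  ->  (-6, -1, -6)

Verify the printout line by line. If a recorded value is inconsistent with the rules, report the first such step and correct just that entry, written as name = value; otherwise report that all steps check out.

no error

step 1: r2 = -1 - -5 = 4 -> verified
step 2: r1 = -1 -> same as recorded
step 3: r2 = 4 + -5 = -1 -> consistent with the printout
step 4: r1 = -1 + -1 = -2 -> consistent with the printout
step 5: r3 = -5 - -1 = -4 -> consistent with the printout
step 6: r3 = -4 + -2 = -6 -> consistent with the printout
step 7: r1 = -2 - -1 = -1 -> consistent with the printout
step 8: r2 = -1 + -6 = -7 -> confirmed correct
step 9: r1 = -6 -> exactly as logged
step 10: r2 = -7 - -6 = -1 -> consistent with the printout
All steps check out; nothing to correct.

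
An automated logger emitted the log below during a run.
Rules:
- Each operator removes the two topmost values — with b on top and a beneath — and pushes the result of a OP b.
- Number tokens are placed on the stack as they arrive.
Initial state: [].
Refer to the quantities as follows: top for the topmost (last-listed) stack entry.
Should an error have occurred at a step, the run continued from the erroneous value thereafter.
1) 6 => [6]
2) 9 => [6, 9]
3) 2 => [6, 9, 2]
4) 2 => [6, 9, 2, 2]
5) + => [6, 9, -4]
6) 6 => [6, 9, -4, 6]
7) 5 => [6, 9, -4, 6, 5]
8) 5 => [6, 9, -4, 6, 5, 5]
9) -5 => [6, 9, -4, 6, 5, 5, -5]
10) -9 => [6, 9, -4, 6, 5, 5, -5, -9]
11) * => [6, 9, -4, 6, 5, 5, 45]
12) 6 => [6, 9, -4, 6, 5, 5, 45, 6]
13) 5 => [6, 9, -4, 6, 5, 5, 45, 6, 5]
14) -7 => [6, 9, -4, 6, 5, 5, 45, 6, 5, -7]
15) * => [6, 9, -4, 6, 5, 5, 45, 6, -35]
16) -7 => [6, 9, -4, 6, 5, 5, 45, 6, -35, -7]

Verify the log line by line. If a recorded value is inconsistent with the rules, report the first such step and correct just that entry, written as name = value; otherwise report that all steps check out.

step 1: push 6: top = 6 -> checks out
step 2: push 9: top = 9 -> exactly as logged
step 3: push 2: top = 2 -> verified
step 4: push 2: top = 2 -> exactly as logged
step 5: 2 + 2 = 4 -> the log has a different value
First incorrect step: 5; the correct value is top = 4.

step 5, top = 4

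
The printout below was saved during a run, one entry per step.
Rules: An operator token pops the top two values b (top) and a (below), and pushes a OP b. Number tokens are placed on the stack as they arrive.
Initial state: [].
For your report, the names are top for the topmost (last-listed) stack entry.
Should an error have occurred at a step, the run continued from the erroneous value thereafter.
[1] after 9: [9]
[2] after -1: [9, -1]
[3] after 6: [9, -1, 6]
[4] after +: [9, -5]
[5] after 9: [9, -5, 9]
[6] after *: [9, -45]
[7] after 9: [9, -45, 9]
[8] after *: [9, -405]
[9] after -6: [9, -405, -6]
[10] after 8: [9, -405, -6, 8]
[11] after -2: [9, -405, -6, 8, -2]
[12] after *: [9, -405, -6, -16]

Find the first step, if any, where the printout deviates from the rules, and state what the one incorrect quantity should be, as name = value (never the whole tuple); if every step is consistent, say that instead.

step 4, top = 5

1. push 9: top = 9 (matches)
2. push -1: top = -1 (confirmed correct)
3. push 6: top = 6 (agrees with the printout)
4. -1 + 6 = 5 (not what was recorded)
The earliest wrong entry is at step 4: it should read top = 5.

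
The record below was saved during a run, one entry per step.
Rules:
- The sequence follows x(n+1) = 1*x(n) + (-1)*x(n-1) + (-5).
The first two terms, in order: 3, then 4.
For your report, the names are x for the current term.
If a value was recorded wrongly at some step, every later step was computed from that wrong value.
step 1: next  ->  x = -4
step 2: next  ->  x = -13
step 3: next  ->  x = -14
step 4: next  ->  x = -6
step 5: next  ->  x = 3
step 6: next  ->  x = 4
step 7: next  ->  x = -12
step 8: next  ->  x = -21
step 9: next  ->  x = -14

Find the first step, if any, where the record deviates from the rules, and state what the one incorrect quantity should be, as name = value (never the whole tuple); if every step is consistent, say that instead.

step 7, x = -4

1. x = 1*(4) + (-1)*(3) + (-5) = -4 (checks out)
2. x = 1*(-4) + (-1)*(4) + (-5) = -13 (consistent with the record)
3. x = 1*(-13) + (-1)*(-4) + (-5) = -14 (consistent with the record)
4. x = 1*(-14) + (-1)*(-13) + (-5) = -6 (consistent with the record)
5. x = 1*(-6) + (-1)*(-14) + (-5) = 3 (verified)
6. x = 1*(3) + (-1)*(-6) + (-5) = 4 (no discrepancy)
7. x = 1*(4) + (-1)*(3) + (-5) = -4 (a discrepancy with the record)
The audit stops at step 7: the recorded entry is wrong and should be x = -4.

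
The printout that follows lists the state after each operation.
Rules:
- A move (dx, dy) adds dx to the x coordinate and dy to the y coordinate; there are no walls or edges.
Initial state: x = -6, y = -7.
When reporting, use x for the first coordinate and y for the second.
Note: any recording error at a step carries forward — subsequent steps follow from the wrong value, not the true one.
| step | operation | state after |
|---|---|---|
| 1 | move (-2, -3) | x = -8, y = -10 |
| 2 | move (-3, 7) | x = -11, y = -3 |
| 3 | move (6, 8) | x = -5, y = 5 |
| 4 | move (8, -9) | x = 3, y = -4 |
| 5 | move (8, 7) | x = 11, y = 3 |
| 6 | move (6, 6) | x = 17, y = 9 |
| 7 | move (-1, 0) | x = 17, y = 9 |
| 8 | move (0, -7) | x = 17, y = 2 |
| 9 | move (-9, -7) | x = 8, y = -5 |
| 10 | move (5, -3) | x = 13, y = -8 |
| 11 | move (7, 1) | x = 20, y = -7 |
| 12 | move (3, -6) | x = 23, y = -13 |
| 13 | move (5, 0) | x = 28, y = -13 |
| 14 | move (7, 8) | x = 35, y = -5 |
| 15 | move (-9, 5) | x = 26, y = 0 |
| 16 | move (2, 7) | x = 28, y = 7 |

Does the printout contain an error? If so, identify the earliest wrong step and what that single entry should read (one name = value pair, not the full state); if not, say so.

step 7, x = 16

1. x = -6 + (-2) = -8, y = -7 + (-3) = -10 (agrees with the printout)
2. x = -8 + (-3) = -11, y = -10 + (7) = -3 (in agreement)
3. x = -11 + (6) = -5, y = -3 + (8) = 5 (exactly as logged)
4. x = -5 + (8) = 3, y = 5 + (-9) = -4 (matches)
5. x = 3 + (8) = 11, y = -4 + (7) = 3 (consistent with the printout)
6. x = 11 + (6) = 17, y = 3 + (6) = 9 (confirmed correct)
7. x = 17 + (-1) = 16, y = 9 + (0) = 9 (the printout has a different value)
So the first discrepancy is step 7, where the right value is x = 16.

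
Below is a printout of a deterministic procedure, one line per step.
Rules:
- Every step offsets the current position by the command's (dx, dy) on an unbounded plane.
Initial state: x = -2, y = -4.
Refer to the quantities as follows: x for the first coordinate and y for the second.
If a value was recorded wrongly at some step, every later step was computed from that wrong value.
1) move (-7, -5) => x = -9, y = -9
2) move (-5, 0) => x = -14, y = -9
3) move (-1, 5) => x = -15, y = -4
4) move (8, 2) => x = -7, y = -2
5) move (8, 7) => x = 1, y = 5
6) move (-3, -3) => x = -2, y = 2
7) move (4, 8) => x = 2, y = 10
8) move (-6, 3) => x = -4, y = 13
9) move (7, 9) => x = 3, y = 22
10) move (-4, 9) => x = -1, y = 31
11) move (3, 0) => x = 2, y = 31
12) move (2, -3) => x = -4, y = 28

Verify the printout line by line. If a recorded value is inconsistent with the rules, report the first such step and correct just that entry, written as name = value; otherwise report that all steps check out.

Recomputing the run from the initial state:
step 1: x = -9, y = -9
step 2: x = -14, y = -9
step 3: x = -15, y = -4
step 4: x = -7, y = -2
step 5: x = 1, y = 5
step 6: x = -2, y = 2
step 7: x = 2, y = 10
step 8: x = -4, y = 13
step 9: x = 3, y = 22
step 10: x = -1, y = 31
step 11: x = 2, y = 31
step 12: x = 4, y = 28
The first disagreement with the printout is at step 12, where the value should be x = 4.

step 12, x = 4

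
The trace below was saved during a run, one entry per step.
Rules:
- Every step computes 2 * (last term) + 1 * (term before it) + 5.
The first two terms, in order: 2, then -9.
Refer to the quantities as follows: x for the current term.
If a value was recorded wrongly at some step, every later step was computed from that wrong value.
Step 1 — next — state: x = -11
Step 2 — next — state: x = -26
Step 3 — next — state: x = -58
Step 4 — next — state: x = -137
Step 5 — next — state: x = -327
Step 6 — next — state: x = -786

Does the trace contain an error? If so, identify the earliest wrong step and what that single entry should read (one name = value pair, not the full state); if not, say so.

no error

step 1: x = 2*(-9) + (1)*(2) + (5) = -11 -> consistent with the trace
step 2: x = 2*(-11) + (1)*(-9) + (5) = -26 -> checks out
step 3: x = 2*(-26) + (1)*(-11) + (5) = -58 -> checks out
step 4: x = 2*(-58) + (1)*(-26) + (5) = -137 -> exactly as logged
step 5: x = 2*(-137) + (1)*(-58) + (5) = -327 -> exactly as logged
step 6: x = 2*(-327) + (1)*(-137) + (5) = -786 -> consistent with the trace
The recomputation confirms every line.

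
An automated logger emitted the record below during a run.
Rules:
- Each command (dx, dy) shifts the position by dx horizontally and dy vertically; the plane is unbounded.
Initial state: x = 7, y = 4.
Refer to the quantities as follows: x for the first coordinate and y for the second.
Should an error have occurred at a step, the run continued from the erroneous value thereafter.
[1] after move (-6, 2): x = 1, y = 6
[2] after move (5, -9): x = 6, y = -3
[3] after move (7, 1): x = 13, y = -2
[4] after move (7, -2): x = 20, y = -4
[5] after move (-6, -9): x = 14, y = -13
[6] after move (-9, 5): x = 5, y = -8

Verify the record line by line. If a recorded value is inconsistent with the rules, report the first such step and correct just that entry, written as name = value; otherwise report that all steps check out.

no error

Recomputing the run from the initial state:
step 1: x = 1, y = 6
step 2: x = 6, y = -3
step 3: x = 13, y = -2
step 4: x = 20, y = -4
step 5: x = 14, y = -13
step 6: x = 5, y = -8
This matches the record at every step.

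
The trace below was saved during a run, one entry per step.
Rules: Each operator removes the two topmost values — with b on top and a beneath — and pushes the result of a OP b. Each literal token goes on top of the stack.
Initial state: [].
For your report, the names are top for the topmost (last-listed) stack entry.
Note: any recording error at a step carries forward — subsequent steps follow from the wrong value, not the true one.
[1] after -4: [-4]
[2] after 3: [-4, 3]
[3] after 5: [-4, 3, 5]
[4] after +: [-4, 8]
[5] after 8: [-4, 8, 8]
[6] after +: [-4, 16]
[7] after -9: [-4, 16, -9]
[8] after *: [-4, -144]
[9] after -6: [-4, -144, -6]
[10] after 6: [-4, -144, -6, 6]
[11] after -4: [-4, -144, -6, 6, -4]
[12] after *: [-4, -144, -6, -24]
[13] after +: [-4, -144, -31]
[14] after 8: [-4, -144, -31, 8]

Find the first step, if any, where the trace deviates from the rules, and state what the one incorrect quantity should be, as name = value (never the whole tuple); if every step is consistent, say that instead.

step 13, top = -30

Recomputing the run from the initial state:
step 1: [-4]
step 2: [-4, 3]
step 3: [-4, 3, 5]
step 4: [-4, 8]
step 5: [-4, 8, 8]
step 6: [-4, 16]
step 7: [-4, 16, -9]
step 8: [-4, -144]
step 9: [-4, -144, -6]
step 10: [-4, -144, -6, 6]
step 11: [-4, -144, -6, 6, -4]
step 12: [-4, -144, -6, -24]
step 13: [-4, -144, -30]
step 14: [-4, -144, -30, 8]
The first disagreement with the trace is at step 13, where the value should be top = -30.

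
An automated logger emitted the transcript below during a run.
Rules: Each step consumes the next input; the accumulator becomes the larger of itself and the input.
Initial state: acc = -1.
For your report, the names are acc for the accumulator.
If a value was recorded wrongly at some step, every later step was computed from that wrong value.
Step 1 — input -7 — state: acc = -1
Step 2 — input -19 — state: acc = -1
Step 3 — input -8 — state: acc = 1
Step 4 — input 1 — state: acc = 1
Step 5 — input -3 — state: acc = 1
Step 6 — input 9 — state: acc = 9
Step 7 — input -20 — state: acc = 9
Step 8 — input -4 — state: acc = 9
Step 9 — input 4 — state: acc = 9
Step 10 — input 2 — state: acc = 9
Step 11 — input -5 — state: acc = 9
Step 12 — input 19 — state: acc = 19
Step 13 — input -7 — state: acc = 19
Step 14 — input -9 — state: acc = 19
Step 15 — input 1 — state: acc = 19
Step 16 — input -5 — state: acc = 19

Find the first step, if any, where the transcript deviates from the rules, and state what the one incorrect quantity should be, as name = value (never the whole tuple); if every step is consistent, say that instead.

step 3, acc = -1

Recomputing the run from the initial state:
step 1: acc = -1
step 2: acc = -1
step 3: acc = -1
step 4: acc = 1
step 5: acc = 1
step 6: acc = 9
step 7: acc = 9
step 8: acc = 9
step 9: acc = 9
step 10: acc = 9
step 11: acc = 9
step 12: acc = 19
step 13: acc = 19
step 14: acc = 19
step 15: acc = 19
step 16: acc = 19
The first disagreement with the transcript is at step 3, where the value should be acc = -1.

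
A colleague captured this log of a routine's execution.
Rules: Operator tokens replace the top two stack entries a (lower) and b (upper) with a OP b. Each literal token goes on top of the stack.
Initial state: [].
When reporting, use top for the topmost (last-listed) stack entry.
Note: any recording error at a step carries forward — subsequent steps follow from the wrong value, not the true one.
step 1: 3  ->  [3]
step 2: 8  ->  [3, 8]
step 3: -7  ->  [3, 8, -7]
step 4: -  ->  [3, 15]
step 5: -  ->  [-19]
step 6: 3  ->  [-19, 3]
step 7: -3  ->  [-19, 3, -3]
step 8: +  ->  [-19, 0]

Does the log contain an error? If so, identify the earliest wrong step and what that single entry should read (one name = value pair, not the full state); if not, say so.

step 5, top = -12

Recomputing the run from the initial state:
step 1: [3]
step 2: [3, 8]
step 3: [3, 8, -7]
step 4: [3, 15]
step 5: [-12]
step 6: [-12, 3]
step 7: [-12, 3, -3]
step 8: [-12, 0]
The first disagreement with the log is at step 5, where the value should be top = -12.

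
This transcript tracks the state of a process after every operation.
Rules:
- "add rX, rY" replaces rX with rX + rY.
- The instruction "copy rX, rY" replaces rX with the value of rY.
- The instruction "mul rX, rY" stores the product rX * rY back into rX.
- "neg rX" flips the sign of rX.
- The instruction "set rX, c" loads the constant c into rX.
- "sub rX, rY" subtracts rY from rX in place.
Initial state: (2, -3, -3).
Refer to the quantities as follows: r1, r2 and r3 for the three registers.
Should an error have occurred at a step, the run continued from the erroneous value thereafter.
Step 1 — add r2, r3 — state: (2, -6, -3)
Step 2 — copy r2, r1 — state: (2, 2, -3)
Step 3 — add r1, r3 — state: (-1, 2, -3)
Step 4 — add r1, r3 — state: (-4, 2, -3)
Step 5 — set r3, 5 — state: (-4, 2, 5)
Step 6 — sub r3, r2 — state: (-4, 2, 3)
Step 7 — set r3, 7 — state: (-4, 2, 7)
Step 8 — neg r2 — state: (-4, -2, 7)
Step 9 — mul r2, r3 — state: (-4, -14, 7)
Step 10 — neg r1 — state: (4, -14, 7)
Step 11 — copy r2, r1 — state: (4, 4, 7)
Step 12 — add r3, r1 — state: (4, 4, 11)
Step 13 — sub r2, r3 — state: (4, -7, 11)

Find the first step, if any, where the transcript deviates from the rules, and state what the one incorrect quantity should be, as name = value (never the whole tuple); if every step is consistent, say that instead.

no error

1. r2 = -3 + -3 = -6 (verified)
2. r2 = 2 (exactly as logged)
3. r1 = 2 + -3 = -1 (confirmed correct)
4. r1 = -1 + -3 = -4 (exactly as logged)
5. r3 = 5 (confirmed correct)
6. r3 = 5 - 2 = 3 (exactly as logged)
7. r3 = 7 (in agreement)
8. r2 = -(2) = -2 (agrees with the transcript)
9. r2 = -2 * 7 = -14 (consistent with the transcript)
10. r1 = -(-4) = 4 (matches)
11. r2 = 4 (confirmed correct)
12. r3 = 7 + 4 = 11 (agrees with the transcript)
13. r2 = 4 - 11 = -7 (exactly as logged)
All steps check out; nothing to correct.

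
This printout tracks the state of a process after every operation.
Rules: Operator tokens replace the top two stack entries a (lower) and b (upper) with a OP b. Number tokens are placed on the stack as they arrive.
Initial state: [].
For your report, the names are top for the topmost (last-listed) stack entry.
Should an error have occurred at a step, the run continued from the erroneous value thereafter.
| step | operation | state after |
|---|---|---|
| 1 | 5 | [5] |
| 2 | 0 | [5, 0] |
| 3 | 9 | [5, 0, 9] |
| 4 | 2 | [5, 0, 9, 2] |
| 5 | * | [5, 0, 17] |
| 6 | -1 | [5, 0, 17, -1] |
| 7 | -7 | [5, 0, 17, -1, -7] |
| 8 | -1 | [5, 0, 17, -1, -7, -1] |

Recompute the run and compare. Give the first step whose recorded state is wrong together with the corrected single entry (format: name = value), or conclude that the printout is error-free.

Recomputing the run from the initial state:
step 1: [5]
step 2: [5, 0]
step 3: [5, 0, 9]
step 4: [5, 0, 9, 2]
step 5: [5, 0, 18]
step 6: [5, 0, 18, -1]
step 7: [5, 0, 18, -1, -7]
step 8: [5, 0, 18, -1, -7, -1]
The first disagreement with the printout is at step 5, where the value should be top = 18.

step 5, top = 18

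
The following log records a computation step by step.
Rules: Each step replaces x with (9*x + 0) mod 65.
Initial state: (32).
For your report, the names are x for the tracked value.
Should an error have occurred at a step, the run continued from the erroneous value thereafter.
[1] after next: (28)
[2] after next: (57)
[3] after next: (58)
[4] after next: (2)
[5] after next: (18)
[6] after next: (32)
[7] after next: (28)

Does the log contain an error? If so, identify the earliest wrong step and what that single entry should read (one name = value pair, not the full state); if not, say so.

step 1: x = (9*32 + 0) mod 65 = 28 -> same as recorded
step 2: x = (9*28 + 0) mod 65 = 57 -> consistent with the log
step 3: x = (9*57 + 0) mod 65 = 58 -> consistent with the log
step 4: x = (9*58 + 0) mod 65 = 2 -> exactly as logged
step 5: x = (9*2 + 0) mod 65 = 18 -> confirmed correct
step 6: x = (9*18 + 0) mod 65 = 32 -> checks out
step 7: x = (9*32 + 0) mod 65 = 28 -> verified
All entries verified; no error found.

no error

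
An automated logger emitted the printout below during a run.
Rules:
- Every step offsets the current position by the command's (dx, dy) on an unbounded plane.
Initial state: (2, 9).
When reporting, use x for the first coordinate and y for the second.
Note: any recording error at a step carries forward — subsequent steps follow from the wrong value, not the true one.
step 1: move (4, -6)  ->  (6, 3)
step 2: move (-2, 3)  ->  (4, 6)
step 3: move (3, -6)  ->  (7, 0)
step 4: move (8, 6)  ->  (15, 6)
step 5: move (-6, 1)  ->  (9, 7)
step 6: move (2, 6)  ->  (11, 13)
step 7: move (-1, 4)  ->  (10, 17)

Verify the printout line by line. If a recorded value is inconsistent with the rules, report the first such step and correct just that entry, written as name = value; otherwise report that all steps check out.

1. x = 2 + (4) = 6, y = 9 + (-6) = 3 (consistent with the printout)
2. x = 6 + (-2) = 4, y = 3 + (3) = 6 (verified)
3. x = 4 + (3) = 7, y = 6 + (-6) = 0 (in agreement)
4. x = 7 + (8) = 15, y = 0 + (6) = 6 (exactly as logged)
5. x = 15 + (-6) = 9, y = 6 + (1) = 7 (no discrepancy)
6. x = 9 + (2) = 11, y = 7 + (6) = 13 (in agreement)
7. x = 11 + (-1) = 10, y = 13 + (4) = 17 (confirmed correct)
The whole run recomputes cleanly — no discrepancies.

no error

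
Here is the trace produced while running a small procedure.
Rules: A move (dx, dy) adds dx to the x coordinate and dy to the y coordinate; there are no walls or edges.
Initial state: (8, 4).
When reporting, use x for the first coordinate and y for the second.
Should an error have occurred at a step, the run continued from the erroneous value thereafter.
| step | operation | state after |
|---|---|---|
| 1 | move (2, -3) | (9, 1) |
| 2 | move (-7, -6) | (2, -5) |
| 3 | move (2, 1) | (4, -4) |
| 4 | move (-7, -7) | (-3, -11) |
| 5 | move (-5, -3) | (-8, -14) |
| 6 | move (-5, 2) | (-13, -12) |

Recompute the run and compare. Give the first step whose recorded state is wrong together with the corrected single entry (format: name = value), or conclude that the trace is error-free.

Recomputing the run from the initial state:
step 1: x = 10, y = 1
step 2: x = 3, y = -5
step 3: x = 5, y = -4
step 4: x = -2, y = -11
step 5: x = -7, y = -14
step 6: x = -12, y = -12
The first disagreement with the trace is at step 1, where the value should be x = 10.

step 1, x = 10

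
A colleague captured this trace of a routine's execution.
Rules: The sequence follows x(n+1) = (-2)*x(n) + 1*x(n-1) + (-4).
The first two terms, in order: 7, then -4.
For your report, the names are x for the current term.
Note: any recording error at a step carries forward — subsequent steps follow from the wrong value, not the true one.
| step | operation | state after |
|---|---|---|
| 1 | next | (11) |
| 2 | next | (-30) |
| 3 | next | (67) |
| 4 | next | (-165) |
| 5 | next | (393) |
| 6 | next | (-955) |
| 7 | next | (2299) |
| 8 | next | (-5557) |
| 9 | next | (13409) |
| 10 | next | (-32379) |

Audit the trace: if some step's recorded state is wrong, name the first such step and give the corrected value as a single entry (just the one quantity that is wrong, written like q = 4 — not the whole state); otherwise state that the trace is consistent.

Recomputing the run from the initial state:
step 1: x = 11
step 2: x = -30
step 3: x = 67
step 4: x = -168
step 5: x = 399
step 6: x = -970
step 7: x = 2335
step 8: x = -5644
step 9: x = 13619
step 10: x = -32886
The first disagreement with the trace is at step 4, where the value should be x = -168.

step 4, x = -168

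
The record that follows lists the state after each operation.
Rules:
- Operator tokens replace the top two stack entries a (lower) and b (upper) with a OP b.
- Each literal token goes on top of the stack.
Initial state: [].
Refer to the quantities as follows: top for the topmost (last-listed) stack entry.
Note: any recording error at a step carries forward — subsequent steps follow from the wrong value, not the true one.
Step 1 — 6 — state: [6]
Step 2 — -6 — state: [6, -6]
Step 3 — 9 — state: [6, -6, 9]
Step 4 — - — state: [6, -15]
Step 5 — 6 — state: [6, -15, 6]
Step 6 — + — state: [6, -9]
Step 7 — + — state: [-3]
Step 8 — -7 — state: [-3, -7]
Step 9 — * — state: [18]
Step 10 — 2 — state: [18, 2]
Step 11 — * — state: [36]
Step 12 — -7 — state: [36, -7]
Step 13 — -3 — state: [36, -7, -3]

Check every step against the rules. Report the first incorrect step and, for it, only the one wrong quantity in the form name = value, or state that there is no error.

step 1: push 6: top = 6 -> same as recorded
step 2: push -6: top = -6 -> in agreement
step 3: push 9: top = 9 -> checks out
step 4: -6 - 9 = -15 -> consistent with the record
step 5: push 6: top = 6 -> confirmed correct
step 6: -15 + 6 = -9 -> agrees with the record
step 7: 6 + -9 = -3 -> checks out
step 8: push -7: top = -7 -> checks out
step 9: -3 * -7 = 21 -> the record disagrees here
Step 9 is the first one off; corrected, top = 21.

step 9, top = 21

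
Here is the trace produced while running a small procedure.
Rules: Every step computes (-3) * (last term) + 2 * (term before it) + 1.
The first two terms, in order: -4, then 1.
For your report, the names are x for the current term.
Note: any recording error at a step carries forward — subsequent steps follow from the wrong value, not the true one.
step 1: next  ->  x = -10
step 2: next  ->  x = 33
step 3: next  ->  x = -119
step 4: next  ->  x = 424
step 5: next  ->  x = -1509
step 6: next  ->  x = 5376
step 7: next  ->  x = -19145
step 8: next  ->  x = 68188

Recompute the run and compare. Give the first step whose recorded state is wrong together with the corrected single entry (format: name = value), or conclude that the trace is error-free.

step 1: x = -3*(1) + (2)*(-4) + (1) = -10 -> checks out
step 2: x = -3*(-10) + (2)*(1) + (1) = 33 -> consistent with the trace
step 3: x = -3*(33) + (2)*(-10) + (1) = -118 -> the trace disagrees here
First incorrect step: 3; the correct value is x = -118.

step 3, x = -118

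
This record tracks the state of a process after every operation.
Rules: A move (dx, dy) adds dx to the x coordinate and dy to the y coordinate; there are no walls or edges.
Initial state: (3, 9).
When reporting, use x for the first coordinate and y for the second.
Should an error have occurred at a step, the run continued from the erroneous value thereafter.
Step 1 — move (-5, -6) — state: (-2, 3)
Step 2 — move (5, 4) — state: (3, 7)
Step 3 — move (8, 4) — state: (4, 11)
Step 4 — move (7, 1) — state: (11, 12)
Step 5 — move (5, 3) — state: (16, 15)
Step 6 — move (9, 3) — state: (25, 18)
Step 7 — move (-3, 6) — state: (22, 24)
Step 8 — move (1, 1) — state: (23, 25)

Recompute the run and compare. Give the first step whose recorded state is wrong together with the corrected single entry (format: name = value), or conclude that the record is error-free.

Recomputing the run from the initial state:
step 1: x = -2, y = 3
step 2: x = 3, y = 7
step 3: x = 11, y = 11
step 4: x = 18, y = 12
step 5: x = 23, y = 15
step 6: x = 32, y = 18
step 7: x = 29, y = 24
step 8: x = 30, y = 25
The first disagreement with the record is at step 3, where the value should be x = 11.

step 3, x = 11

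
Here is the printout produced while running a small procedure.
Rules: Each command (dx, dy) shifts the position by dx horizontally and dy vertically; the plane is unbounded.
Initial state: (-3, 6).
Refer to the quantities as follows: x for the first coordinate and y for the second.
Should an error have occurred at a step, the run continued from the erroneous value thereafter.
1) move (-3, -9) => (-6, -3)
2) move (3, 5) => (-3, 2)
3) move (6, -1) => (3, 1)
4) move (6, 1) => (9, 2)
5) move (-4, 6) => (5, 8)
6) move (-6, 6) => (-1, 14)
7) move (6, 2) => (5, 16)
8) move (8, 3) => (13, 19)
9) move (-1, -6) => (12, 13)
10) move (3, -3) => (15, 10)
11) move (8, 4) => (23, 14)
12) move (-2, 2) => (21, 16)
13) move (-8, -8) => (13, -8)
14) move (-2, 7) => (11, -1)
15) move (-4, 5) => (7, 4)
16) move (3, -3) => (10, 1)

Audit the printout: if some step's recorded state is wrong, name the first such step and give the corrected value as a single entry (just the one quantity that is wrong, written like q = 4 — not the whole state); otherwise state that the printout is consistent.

step 13, y = 8

step 1: x = -3 + (-3) = -6, y = 6 + (-9) = -3 -> same as recorded
step 2: x = -6 + (3) = -3, y = -3 + (5) = 2 -> verified
step 3: x = -3 + (6) = 3, y = 2 + (-1) = 1 -> checks out
step 4: x = 3 + (6) = 9, y = 1 + (1) = 2 -> verified
step 5: x = 9 + (-4) = 5, y = 2 + (6) = 8 -> agrees with the printout
step 6: x = 5 + (-6) = -1, y = 8 + (6) = 14 -> exactly as logged
step 7: x = -1 + (6) = 5, y = 14 + (2) = 16 -> checks out
step 8: x = 5 + (8) = 13, y = 16 + (3) = 19 -> confirmed correct
step 9: x = 13 + (-1) = 12, y = 19 + (-6) = 13 -> no discrepancy
step 10: x = 12 + (3) = 15, y = 13 + (-3) = 10 -> no discrepancy
step 11: x = 15 + (8) = 23, y = 10 + (4) = 14 -> agrees with the printout
step 12: x = 23 + (-2) = 21, y = 14 + (2) = 16 -> checks out
step 13: x = 21 + (-8) = 13, y = 16 + (-8) = 8 -> the recorded entry deviates here
First incorrect step: 13; the correct value is y = 8.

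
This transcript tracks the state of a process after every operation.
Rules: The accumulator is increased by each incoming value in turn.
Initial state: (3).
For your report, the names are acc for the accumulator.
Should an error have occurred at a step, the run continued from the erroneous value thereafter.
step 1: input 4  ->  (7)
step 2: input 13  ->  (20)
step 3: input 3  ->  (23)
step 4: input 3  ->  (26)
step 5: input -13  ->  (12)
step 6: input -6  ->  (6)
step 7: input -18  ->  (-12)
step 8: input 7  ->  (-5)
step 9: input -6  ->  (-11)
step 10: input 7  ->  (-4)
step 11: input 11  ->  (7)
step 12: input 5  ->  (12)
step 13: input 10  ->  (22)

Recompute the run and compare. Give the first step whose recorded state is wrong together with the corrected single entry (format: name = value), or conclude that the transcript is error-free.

Recomputing the run from the initial state:
step 1: acc = 7
step 2: acc = 20
step 3: acc = 23
step 4: acc = 26
step 5: acc = 13
step 6: acc = 7
step 7: acc = -11
step 8: acc = -4
step 9: acc = -10
step 10: acc = -3
step 11: acc = 8
step 12: acc = 13
step 13: acc = 23
The first disagreement with the transcript is at step 5, where the value should be acc = 13.

step 5, acc = 13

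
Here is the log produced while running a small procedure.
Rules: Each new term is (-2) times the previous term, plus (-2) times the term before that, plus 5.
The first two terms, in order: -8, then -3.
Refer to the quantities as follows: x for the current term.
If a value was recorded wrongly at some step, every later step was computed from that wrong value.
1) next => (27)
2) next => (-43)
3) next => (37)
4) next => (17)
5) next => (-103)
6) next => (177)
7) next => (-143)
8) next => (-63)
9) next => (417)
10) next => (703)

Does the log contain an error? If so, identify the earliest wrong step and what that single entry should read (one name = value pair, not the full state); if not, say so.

step 10, x = -703

step 1: x = -2*(-3) + (-2)*(-8) + (5) = 27 -> agrees with the log
step 2: x = -2*(27) + (-2)*(-3) + (5) = -43 -> checks out
step 3: x = -2*(-43) + (-2)*(27) + (5) = 37 -> verified
step 4: x = -2*(37) + (-2)*(-43) + (5) = 17 -> matches
step 5: x = -2*(17) + (-2)*(37) + (5) = -103 -> no discrepancy
step 6: x = -2*(-103) + (-2)*(17) + (5) = 177 -> checks out
step 7: x = -2*(177) + (-2)*(-103) + (5) = -143 -> no discrepancy
step 8: x = -2*(-143) + (-2)*(177) + (5) = -63 -> consistent with the log
step 9: x = -2*(-63) + (-2)*(-143) + (5) = 417 -> no discrepancy
step 10: x = -2*(417) + (-2)*(-63) + (5) = -703 -> not what was recorded
First deviation found at step 10; the corrected entry is x = -703.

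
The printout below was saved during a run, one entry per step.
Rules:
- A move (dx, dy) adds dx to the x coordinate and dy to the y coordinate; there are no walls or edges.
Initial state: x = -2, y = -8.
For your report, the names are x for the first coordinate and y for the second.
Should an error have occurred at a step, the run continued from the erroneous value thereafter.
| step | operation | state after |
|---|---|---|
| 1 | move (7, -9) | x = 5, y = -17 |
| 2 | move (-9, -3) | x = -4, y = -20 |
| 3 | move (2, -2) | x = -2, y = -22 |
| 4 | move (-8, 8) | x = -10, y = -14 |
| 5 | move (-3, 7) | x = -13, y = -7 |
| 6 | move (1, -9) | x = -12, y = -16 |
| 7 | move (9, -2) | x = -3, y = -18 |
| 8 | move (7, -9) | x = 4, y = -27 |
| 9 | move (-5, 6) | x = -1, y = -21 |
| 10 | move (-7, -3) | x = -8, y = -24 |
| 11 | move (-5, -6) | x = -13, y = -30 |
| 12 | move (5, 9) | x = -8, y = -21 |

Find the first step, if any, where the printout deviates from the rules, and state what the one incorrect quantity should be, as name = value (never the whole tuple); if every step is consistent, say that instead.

no error

Recomputing the run from the initial state:
step 1: x = 5, y = -17
step 2: x = -4, y = -20
step 3: x = -2, y = -22
step 4: x = -10, y = -14
step 5: x = -13, y = -7
step 6: x = -12, y = -16
step 7: x = -3, y = -18
step 8: x = 4, y = -27
step 9: x = -1, y = -21
step 10: x = -8, y = -24
step 11: x = -13, y = -30
step 12: x = -8, y = -21
This matches the printout at every step.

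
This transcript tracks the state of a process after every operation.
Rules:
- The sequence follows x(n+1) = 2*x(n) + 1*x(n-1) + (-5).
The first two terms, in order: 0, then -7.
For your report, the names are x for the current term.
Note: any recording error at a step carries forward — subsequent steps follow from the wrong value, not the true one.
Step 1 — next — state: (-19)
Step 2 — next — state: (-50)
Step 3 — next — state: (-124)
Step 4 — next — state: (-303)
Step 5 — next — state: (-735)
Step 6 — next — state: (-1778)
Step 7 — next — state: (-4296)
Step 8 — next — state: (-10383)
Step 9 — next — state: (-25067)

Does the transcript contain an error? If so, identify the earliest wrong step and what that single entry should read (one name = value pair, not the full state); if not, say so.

1. x = 2*(-7) + (1)*(0) + (-5) = -19 (verified)
2. x = 2*(-19) + (1)*(-7) + (-5) = -50 (consistent with the transcript)
3. x = 2*(-50) + (1)*(-19) + (-5) = -124 (confirmed correct)
4. x = 2*(-124) + (1)*(-50) + (-5) = -303 (exactly as logged)
5. x = 2*(-303) + (1)*(-124) + (-5) = -735 (consistent with the transcript)
6. x = 2*(-735) + (1)*(-303) + (-5) = -1778 (checks out)
7. x = 2*(-1778) + (1)*(-735) + (-5) = -4296 (checks out)
8. x = 2*(-4296) + (1)*(-1778) + (-5) = -10375 (not what was recorded)
Conclusion: step 8 carries the first error; the entry should be x = -10375.

step 8, x = -10375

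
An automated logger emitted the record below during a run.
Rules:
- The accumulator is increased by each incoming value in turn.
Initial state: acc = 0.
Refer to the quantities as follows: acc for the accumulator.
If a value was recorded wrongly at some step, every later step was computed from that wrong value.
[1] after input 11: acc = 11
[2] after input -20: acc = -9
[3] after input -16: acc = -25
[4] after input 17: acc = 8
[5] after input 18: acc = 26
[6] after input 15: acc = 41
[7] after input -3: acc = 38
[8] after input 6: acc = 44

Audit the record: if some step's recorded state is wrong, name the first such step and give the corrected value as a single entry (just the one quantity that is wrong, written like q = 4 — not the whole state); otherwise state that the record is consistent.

Recomputing the run from the initial state:
step 1: acc = 11
step 2: acc = -9
step 3: acc = -25
step 4: acc = -8
step 5: acc = 10
step 6: acc = 25
step 7: acc = 22
step 8: acc = 28
The first disagreement with the record is at step 4, where the value should be acc = -8.

step 4, acc = -8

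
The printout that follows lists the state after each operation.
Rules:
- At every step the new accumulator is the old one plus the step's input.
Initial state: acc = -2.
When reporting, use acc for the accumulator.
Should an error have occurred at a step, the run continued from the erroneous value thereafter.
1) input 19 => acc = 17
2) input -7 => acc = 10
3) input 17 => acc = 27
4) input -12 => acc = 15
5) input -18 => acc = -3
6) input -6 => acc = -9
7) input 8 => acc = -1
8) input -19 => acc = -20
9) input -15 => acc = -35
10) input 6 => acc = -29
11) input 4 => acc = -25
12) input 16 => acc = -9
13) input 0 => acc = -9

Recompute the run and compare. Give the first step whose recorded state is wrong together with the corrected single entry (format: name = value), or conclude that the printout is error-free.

Step 1: acc = -2 + 19 = 17 — agrees with the printout.
Step 2: acc = 17 + -7 = 10 — exactly as logged.
Step 3: acc = 10 + 17 = 27 — agrees with the printout.
Step 4: acc = 27 + -12 = 15 — same as recorded.
Step 5: acc = 15 + -18 = -3 — matches.
Step 6: acc = -3 + -6 = -9 — consistent with the printout.
Step 7: acc = -9 + 8 = -1 — confirmed correct.
Step 8: acc = -1 + -19 = -20 — agrees with the printout.
Step 9: acc = -20 + -15 = -35 — consistent with the printout.
Step 10: acc = -35 + 6 = -29 — in agreement.
Step 11: acc = -29 + 4 = -25 — consistent with the printout.
Step 12: acc = -25 + 16 = -9 — consistent with the printout.
Step 13: acc = -9 + 0 = -9 — confirmed correct.
Every step is consistent.

no error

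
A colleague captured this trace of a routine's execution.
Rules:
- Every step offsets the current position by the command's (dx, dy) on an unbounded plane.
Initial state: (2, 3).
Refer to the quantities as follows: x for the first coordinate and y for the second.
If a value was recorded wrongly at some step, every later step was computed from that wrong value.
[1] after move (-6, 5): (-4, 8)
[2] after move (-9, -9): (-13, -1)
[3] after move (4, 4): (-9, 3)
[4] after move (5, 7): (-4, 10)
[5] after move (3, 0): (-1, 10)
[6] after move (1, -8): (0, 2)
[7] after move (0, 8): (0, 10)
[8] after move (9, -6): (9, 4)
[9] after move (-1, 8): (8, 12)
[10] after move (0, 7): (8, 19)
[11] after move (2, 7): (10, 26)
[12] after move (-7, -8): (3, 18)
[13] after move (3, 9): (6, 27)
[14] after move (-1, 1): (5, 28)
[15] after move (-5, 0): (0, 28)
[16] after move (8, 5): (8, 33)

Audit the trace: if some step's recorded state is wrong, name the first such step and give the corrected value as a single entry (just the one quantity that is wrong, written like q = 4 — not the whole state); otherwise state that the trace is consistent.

no error

step 1: x = 2 + (-6) = -4, y = 3 + (5) = 8 -> exactly as logged
step 2: x = -4 + (-9) = -13, y = 8 + (-9) = -1 -> exactly as logged
step 3: x = -13 + (4) = -9, y = -1 + (4) = 3 -> verified
step 4: x = -9 + (5) = -4, y = 3 + (7) = 10 -> matches
step 5: x = -4 + (3) = -1, y = 10 + (0) = 10 -> no discrepancy
step 6: x = -1 + (1) = 0, y = 10 + (-8) = 2 -> verified
step 7: x = 0 + (0) = 0, y = 2 + (8) = 10 -> agrees with the trace
step 8: x = 0 + (9) = 9, y = 10 + (-6) = 4 -> consistent with the trace
step 9: x = 9 + (-1) = 8, y = 4 + (8) = 12 -> confirmed correct
step 10: x = 8 + (0) = 8, y = 12 + (7) = 19 -> consistent with the trace
step 11: x = 8 + (2) = 10, y = 19 + (7) = 26 -> no discrepancy
step 12: x = 10 + (-7) = 3, y = 26 + (-8) = 18 -> checks out
step 13: x = 3 + (3) = 6, y = 18 + (9) = 27 -> same as recorded
step 14: x = 6 + (-1) = 5, y = 27 + (1) = 28 -> no discrepancy
step 15: x = 5 + (-5) = 0, y = 28 + (0) = 28 -> confirmed correct
step 16: x = 0 + (8) = 8, y = 28 + (5) = 33 -> agrees with the trace
Every step is consistent.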